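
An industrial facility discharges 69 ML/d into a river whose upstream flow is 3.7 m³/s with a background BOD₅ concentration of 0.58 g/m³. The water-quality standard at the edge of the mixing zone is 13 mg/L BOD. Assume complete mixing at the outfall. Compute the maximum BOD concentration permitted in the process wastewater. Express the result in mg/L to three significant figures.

69 ML/d = 0.7986 m³/s.
Mass balance: 13·4.499 = 0.7986·Cₑ + 3.7·0.58.
Cₑ = (58.48 − 2.146) / 0.7986 = 70.54 mg/L.

70.5 mg/L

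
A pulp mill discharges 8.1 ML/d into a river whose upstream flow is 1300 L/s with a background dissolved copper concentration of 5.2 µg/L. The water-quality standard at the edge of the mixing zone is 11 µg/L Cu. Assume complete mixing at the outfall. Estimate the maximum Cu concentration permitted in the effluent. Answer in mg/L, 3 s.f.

8.1 ML/d = 0.09375 m³/s.
1300 L/s = 1.3 m³/s.
5.2 µg/L = 0.0052 mg/L.
11 µg/L = 0.011 mg/L.
Mass balance: 0.011·1.394 = 0.09375·Cₑ + 1.3·0.0052.
Cₑ = (0.01533 − 0.00676) / 0.09375 = 0.09143 mg/L.

0.0914 mg/L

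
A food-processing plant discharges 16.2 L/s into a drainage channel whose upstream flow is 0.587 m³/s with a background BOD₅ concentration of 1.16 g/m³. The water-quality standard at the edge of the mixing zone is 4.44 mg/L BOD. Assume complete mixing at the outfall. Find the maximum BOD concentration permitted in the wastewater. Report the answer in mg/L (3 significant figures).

123 mg/L

16.2 L/s = 0.0162 m³/s.
Mass balance: 4.44·0.6032 = 0.0162·Cₑ + 0.587·1.16.
Cₑ = (2.678 − 0.6809) / 0.0162 = 123.3 mg/L.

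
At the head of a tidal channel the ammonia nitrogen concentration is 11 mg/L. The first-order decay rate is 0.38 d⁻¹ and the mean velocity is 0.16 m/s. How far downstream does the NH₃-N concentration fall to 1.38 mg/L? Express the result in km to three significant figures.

75.5 km

From C = C₀·e^(−kt), t = ln(C₀/C)/k = ln(11/1.38)/0.38 = 2.076/0.38 = 5.463 d.
Distance = v·t = 0.16 m/s × 4.72e+05 s = 7.552e+04 m = 75.52 km.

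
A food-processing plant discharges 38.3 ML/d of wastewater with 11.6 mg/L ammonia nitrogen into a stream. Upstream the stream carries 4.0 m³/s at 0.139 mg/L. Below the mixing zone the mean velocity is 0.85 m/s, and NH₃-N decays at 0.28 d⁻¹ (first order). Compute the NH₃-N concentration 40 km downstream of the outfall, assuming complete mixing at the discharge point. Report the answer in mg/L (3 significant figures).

1.10 mg/L

38.3 ML/d = 0.4433 m³/s.
After complete mixing, C₀ = (0.4433·11.6 + 4·0.139) / 4.443 = 1.282 mg/L.
Travel time t = 4e+04 m / 0.85 m/s = 4.706e+04 s = 0.5447 d.
C = 1.282·exp(−0.28·0.5447) = 1.282·0.8586 = 1.101 mg/L.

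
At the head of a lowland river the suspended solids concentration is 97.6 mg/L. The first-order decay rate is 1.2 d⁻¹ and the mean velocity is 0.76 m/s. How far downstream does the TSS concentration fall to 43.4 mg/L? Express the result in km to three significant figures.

44.3 km

From C = C₀·e^(−kt), t = ln(C₀/C)/k = ln(97.6/43.4)/1.2 = 0.8104/1.2 = 0.6753 d.
Distance = v·t = 0.76 m/s × 5.835e+04 s = 4.435e+04 m = 44.35 km.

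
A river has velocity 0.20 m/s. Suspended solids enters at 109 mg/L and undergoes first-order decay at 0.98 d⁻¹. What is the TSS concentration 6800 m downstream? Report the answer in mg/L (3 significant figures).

Travel time t = 6800 m / 0.20 m/s = 6800/0.20 = 3.4e+04 s = 0.3935 d.
First-order decay: C = 109·exp(−0.98·0.3935) = 109·0.68 = 74.12 mg/L.

74.1 mg/L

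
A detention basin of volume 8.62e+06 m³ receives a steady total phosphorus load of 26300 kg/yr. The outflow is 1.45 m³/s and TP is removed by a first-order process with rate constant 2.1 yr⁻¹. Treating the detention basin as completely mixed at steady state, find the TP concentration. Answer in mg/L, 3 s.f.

0.412 mg/L

Outflow Q = 1.45 m³/s × 3.156e+07 s/yr = 4.576e+07 m³/yr.
Steady-state CSTR mass balance: W = Q·C + k·V·C, so C = W/(Q + kV).
Q + kV = 4.576e+07 + 2.1·8.62e+06 = 6.386e+07 m³/yr.
C = 26300/6.386e+07 = 0.0004118 kg/m³ = 0.4118 mg/L.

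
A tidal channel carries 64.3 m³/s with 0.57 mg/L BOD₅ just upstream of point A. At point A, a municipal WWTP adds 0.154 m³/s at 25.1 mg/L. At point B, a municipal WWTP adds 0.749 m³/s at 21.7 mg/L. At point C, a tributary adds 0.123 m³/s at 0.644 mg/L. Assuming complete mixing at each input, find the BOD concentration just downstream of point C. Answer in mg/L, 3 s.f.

0.870 mg/L

After input A: C = (64.3·0.57 + 0.154·25.1) / 64.45 = 0.6286 mg/L.
After input B: C = (64.45·0.6286 + 0.749·21.7) / 65.2 = 0.8707 mg/L.
After input C: C = (65.2·0.8707 + 0.123·0.644) / 65.33 = 0.8702 mg/L.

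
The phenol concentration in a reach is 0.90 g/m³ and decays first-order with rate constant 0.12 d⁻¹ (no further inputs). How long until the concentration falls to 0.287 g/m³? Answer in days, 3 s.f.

9.52 d

t = ln(C₀/C)/k = ln(0.90/0.287)/0.12 = 1.143/0.12 = 9.524 d.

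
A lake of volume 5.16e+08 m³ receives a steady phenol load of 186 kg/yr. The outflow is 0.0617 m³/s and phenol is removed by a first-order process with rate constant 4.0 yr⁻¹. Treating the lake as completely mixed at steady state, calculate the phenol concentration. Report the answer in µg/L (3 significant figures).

Outflow Q = 0.0617 m³/s × 3.156e+07 s/yr = 1.947e+06 m³/yr.
Steady-state CSTR mass balance: W = Q·C + k·V·C, so C = W/(Q + kV).
Q + kV = 1.947e+06 + 4.0·5.16e+08 = 2.066e+09 m³/yr.
C = 186/2.066e+09 = 9.003e-08 kg/m³ = 9.003e-05 mg/L = 0.09003 µg/L.

0.0900 µg/L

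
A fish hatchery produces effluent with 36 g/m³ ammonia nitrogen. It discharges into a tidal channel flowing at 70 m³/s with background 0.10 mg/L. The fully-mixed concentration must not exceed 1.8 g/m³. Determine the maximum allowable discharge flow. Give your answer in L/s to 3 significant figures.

Mass balance at complete mixing: C_std·(Q_w + Q_r) = Q_w·C_e + Q_r·C_b.
Rearranging, Q_w = Q_r·(C_std − C_b)/(C_e − C_std) = 70·(1.8 − 0.1) / (36 − 1.8) = 3.48 m³/s.
= 3480 L/s.

3480 L/s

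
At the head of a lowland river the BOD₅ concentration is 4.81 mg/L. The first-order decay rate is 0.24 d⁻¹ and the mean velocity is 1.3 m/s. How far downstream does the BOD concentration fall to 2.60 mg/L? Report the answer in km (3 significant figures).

288 km

From C = C₀·e^(−kt), t = ln(C₀/C)/k = ln(4.81/2.60)/0.24 = 0.6152/0.24 = 2.563 d.
Distance = v·t = 1.3 m/s × 2.215e+05 s = 2.879e+05 m = 287.9 km.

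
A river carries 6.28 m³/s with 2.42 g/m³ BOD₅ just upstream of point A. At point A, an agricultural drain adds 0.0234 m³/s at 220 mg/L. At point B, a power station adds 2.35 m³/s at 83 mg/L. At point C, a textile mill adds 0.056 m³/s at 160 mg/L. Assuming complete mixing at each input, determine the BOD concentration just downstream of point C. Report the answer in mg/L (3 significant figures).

25.8 mg/L

After input A: C = (6.28·2.42 + 0.0234·220) / 6.303 = 3.228 mg/L.
After input B: C = (6.303·3.228 + 2.35·83) / 8.653 = 24.89 mg/L.
After input C: C = (8.653·24.89 + 0.056·160) / 8.709 = 25.76 mg/L.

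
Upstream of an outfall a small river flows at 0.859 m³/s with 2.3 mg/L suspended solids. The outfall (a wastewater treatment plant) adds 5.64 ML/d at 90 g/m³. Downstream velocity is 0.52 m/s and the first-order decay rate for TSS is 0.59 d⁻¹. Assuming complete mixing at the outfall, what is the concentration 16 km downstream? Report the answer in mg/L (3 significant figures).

6.88 mg/L

5.64 ML/d = 0.06528 m³/s.
After complete mixing, C₀ = (0.06528·90 + 0.859·2.3) / 0.9243 = 8.494 mg/L.
Travel time t = 1.6e+04 m / 0.52 m/s = 3.077e+04 s = 0.3561 d.
C = 8.494·exp(−0.59·0.3561) = 8.494·0.8105 = 6.884 mg/L.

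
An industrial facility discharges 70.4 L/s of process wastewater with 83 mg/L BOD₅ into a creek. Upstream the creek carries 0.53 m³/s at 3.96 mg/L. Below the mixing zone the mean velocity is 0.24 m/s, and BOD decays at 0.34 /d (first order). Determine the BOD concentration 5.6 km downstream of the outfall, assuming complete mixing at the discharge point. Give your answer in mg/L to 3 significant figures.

70.4 L/s = 0.0704 m³/s.
After complete mixing, C₀ = (0.0704·83 + 0.53·3.96) / 0.6004 = 13.23 mg/L.
Travel time t = 5600 m / 0.24 m/s = 2.333e+04 s = 0.2701 d.
C = 13.23·exp(−0.34·0.2701) = 13.23·0.9123 = 12.07 mg/L.

12.1 mg/L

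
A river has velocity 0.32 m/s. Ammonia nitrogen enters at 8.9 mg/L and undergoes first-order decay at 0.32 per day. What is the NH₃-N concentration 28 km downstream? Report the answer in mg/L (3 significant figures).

Travel time t = 28 km / 0.32 m/s = 2.8e+04/0.32 = 8.75e+04 s = 1.013 d.
First-order decay: C = 8.9·exp(−0.32·1.013) = 8.9·0.7232 = 6.436 mg/L.

6.44 mg/L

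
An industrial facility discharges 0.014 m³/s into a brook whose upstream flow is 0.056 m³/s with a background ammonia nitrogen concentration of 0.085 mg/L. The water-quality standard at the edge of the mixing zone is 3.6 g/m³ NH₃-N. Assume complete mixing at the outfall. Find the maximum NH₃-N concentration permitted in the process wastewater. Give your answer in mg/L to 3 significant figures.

17.7 mg/L

Mass balance: 3.6·0.07 = 0.014·Cₑ + 0.056·0.085.
Cₑ = (0.252 − 0.00476) / 0.014 = 17.66 mg/L.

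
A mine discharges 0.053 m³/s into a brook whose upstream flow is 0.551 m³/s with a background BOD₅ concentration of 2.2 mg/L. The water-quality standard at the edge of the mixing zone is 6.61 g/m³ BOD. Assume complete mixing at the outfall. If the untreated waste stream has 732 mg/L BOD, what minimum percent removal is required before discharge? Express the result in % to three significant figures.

Mass balance: 6.61·0.604 = 0.053·Cₑ + 0.551·2.2.
Cₑ = (3.992 − 1.212) / 0.053 = 52.46 mg/L.
Required removal = 1 − 52.46/732 = 92.83 %.

92.8 %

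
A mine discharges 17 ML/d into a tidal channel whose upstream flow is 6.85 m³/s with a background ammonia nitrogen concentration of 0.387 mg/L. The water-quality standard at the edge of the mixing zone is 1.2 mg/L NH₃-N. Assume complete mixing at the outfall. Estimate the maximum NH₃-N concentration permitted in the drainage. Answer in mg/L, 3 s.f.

17 ML/d = 0.1968 m³/s.
Mass balance: 1.2·7.047 = 0.1968·Cₑ + 6.85·0.387.
Cₑ = (8.456 − 2.651) / 0.1968 = 29.5 mg/L.

29.5 mg/L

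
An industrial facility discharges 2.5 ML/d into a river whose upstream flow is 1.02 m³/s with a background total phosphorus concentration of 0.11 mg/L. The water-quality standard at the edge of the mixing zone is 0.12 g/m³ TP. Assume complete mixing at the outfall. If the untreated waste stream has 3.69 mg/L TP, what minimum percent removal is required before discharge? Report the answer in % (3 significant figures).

87.2 %

2.5 ML/d = 0.02894 m³/s.
Mass balance: 0.12·1.049 = 0.02894·Cₑ + 1.02·0.11.
Cₑ = (0.1259 − 0.1122) / 0.02894 = 0.4725 mg/L.
Required removal = 1 − 0.4725/3.69 = 87.19 %.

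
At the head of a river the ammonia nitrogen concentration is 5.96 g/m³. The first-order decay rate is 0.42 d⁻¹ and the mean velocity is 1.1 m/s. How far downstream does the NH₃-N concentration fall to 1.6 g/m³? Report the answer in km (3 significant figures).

From C = C₀·e^(−kt), t = ln(C₀/C)/k = ln(5.96/1.6)/0.42 = 1.315/0.42 = 3.131 d.
Distance = v·t = 1.1 m/s × 2.705e+05 s = 2.976e+05 m = 297.6 km.

298 km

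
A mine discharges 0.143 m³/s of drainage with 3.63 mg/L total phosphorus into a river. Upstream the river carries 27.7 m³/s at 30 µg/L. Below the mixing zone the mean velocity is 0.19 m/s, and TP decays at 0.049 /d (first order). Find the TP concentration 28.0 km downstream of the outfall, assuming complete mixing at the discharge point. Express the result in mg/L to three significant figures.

0.0446 mg/L

30 µg/L = 0.03 mg/L.
After complete mixing, C₀ = (0.143·3.63 + 27.7·0.03) / 27.84 = 0.04849 mg/L.
Travel time t = 2.8e+04 m / 0.19 m/s = 1.474e+05 s = 1.706 d.
C = 0.04849·exp(−0.049·1.706) = 0.04849·0.9198 = 0.0446 mg/L.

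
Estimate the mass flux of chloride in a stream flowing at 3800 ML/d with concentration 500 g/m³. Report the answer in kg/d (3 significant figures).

1.9e+06 kg/d

3800 ML/d = 43.98 m³/s.
Mass flux = Q·C = 43.98 m³/s × 500 g/m³ = 2.199e+04 g/s.
= 2.199e+04 g/s × 86.4 = 1.9e+06 kg/d.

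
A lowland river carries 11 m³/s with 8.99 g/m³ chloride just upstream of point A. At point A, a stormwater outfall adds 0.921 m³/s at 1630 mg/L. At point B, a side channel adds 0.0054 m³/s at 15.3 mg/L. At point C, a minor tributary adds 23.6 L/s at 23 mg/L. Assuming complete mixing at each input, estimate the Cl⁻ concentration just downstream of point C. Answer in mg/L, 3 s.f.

After input A: C = (11·8.99 + 0.921·1630) / 11.92 = 134.2 mg/L.
After input B: C = (11.92·134.2 + 0.0054·15.3) / 11.93 = 134.2 mg/L.
23.6 L/s = 0.0236 m³/s.
After input C: C = (11.93·134.2 + 0.0236·23) / 11.95 = 134 mg/L.

134 mg/L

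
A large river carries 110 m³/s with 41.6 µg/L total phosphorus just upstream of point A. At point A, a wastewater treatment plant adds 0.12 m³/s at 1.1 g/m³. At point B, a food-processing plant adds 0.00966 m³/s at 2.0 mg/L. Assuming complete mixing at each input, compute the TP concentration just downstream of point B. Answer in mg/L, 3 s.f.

0.0429 mg/L

41.6 µg/L = 0.0416 mg/L.
After input A: C = (110·0.0416 + 0.12·1.1) / 110.1 = 0.04275 mg/L.
After input B: C = (110.1·0.04275 + 0.00966·2) / 110.1 = 0.04293 mg/L.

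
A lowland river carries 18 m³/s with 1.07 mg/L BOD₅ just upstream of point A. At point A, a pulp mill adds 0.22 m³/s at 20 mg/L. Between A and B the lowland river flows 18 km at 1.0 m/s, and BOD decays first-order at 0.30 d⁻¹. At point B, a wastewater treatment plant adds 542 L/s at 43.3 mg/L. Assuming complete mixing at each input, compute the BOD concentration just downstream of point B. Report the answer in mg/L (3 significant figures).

2.44 mg/L

After input A: C = (18·1.07 + 0.22·20) / 18.22 = 1.299 mg/L.
Over the 18 km reach to input B (t = 1.8e+04 s = 0.2083 d), decay gives C = 1.299·exp(−0.30·0.2083) = 1.22 mg/L.
542 L/s = 0.542 m³/s.
After input B: C = (18.22·1.22 + 0.542·43.3) / 18.76 = 2.436 mg/L.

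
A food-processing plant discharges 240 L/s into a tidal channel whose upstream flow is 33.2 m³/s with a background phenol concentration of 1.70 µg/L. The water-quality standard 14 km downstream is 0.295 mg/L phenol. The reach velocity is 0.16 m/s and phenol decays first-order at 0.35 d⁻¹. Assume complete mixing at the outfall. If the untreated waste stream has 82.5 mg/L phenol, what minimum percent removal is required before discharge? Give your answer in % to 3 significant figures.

29.3 %

240 L/s = 0.24 m³/s.
1.70 µg/L = 0.0017 mg/L.
Travel time to the compliance point: t = 1.4e+04/0.16 = 8.75e+04 s = 1.013 d; decay factor exp(−0.35·1.013) = 0.7016.
So the concentration just after mixing may be at most 0.295/0.7016 = 0.4205 mg/L.
Mass balance: 0.4205·33.44 = 0.24·Cₑ + 33.2·0.0017.
Cₑ = (14.06 − 0.05644) / 0.24 = 58.35 mg/L.
Required removal = 1 − 58.35/82.5 = 29.27 %.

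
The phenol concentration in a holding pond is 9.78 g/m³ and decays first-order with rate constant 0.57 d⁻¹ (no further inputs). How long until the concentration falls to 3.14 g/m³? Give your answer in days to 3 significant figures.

t = ln(C₀/C)/k = ln(9.78/3.14)/0.57 = 1.136/0.57 = 1.993 d.

1.99 d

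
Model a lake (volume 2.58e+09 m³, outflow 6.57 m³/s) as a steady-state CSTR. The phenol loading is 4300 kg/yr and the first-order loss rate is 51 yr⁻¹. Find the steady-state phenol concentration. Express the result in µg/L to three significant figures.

0.0326 µg/L

Outflow Q = 6.57 m³/s × 3.156e+07 s/yr = 2.073e+08 m³/yr.
Steady-state CSTR mass balance: W = Q·C + k·V·C, so C = W/(Q + kV).
Q + kV = 2.073e+08 + 51·2.58e+09 = 1.318e+11 m³/yr.
C = 4300/1.318e+11 = 3.263e-08 kg/m³ = 3.263e-05 mg/L = 0.03263 µg/L.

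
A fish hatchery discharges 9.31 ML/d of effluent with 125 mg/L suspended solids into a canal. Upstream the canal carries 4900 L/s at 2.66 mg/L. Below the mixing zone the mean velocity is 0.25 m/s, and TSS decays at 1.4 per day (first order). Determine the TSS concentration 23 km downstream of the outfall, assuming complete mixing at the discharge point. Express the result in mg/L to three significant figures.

9.31 ML/d = 0.1078 m³/s.
4900 L/s = 4.9 m³/s.
After complete mixing, C₀ = (0.1078·125 + 4.9·2.66) / 5.008 = 5.292 mg/L.
Travel time t = 2.3e+04 m / 0.25 m/s = 9.2e+04 s = 1.065 d.
C = 5.292·exp(−1.4·1.065) = 5.292·0.2252 = 1.192 mg/L.

1.19 mg/L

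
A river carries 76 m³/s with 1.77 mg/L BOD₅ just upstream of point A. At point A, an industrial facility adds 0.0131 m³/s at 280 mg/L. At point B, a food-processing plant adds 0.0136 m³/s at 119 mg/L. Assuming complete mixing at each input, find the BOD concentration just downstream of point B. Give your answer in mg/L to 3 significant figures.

After input A: C = (76·1.77 + 0.0131·280) / 76.01 = 1.818 mg/L.
After input B: C = (76.01·1.818 + 0.0136·119) / 76.03 = 1.839 mg/L.

1.84 mg/L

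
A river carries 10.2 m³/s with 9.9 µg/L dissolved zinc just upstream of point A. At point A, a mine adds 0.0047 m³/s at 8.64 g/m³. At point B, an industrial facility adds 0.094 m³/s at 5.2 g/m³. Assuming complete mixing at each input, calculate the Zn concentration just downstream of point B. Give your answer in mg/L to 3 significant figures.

9.9 µg/L = 0.0099 mg/L.
After input A: C = (10.2·0.0099 + 0.0047·8.64) / 10.2 = 0.01387 mg/L.
After input B: C = (10.2·0.01387 + 0.094·5.2) / 10.3 = 0.06121 mg/L.

0.0612 mg/L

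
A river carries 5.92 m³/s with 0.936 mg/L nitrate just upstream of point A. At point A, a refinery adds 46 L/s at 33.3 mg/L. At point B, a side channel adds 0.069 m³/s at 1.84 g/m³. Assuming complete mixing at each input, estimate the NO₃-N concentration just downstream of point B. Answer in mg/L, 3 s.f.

46 L/s = 0.046 m³/s.
After input A: C = (5.92·0.936 + 0.046·33.3) / 5.966 = 1.186 mg/L.
After input B: C = (5.966·1.186 + 0.069·1.84) / 6.035 = 1.193 mg/L.

1.19 mg/L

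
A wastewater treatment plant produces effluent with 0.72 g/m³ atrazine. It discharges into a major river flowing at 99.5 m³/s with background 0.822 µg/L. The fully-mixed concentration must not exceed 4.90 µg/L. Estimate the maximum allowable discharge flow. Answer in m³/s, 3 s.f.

0.567 m³/s

0.822 µg/L = 0.000822 mg/L.
4.90 µg/L = 0.0049 mg/L.
Mass balance at complete mixing: C_std·(Q_w + Q_r) = Q_w·C_e + Q_r·C_b.
Rearranging, Q_w = Q_r·(C_std − C_b)/(C_e − C_std) = 99.5·(0.0049 − 0.000822) / (0.72 − 0.0049) = 0.5674 m³/s.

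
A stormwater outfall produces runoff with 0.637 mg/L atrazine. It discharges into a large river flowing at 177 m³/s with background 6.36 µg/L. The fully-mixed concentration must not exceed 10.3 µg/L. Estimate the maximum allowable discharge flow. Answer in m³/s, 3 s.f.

6.36 µg/L = 0.00636 mg/L.
10.3 µg/L = 0.0103 mg/L.
Mass balance at complete mixing: C_std·(Q_w + Q_r) = Q_w·C_e + Q_r·C_b.
Rearranging, Q_w = Q_r·(C_std − C_b)/(C_e − C_std) = 177·(0.0103 − 0.00636) / (0.637 − 0.0103) = 1.113 m³/s.

1.11 m³/s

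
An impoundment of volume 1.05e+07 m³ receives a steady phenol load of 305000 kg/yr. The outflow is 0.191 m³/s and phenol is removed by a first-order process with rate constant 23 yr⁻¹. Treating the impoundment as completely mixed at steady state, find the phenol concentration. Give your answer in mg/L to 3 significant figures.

Outflow Q = 0.191 m³/s × 3.156e+07 s/yr = 6.028e+06 m³/yr.
Steady-state CSTR mass balance: W = Q·C + k·V·C, so C = W/(Q + kV).
Q + kV = 6.028e+06 + 23·1.05e+07 = 2.475e+08 m³/yr.
C = 305000/2.475e+08 = 0.001232 kg/m³ = 1.232 mg/L.

1.23 mg/L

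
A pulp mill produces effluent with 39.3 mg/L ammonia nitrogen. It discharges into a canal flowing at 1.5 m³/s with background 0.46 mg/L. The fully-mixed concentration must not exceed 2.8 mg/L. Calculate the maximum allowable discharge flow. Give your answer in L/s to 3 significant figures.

Mass balance at complete mixing: C_std·(Q_w + Q_r) = Q_w·C_e + Q_r·C_b.
Rearranging, Q_w = Q_r·(C_std − C_b)/(C_e − C_std) = 1.5·(2.8 − 0.46) / (39.3 − 2.8) = 0.09616 m³/s.
= 96.16 L/s.

96.2 L/s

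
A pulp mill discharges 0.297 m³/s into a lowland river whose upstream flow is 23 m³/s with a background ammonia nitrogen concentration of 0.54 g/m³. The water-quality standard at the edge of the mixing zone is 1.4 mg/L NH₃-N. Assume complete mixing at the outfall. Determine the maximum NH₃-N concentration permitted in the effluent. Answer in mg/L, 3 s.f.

Mass balance: 1.4·23.3 = 0.297·Cₑ + 23·0.54.
Cₑ = (32.62 − 12.42) / 0.297 = 68 mg/L.

68.0 mg/L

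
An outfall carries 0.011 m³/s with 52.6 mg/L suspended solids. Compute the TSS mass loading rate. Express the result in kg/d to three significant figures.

50.0 kg/d

Mass flux = Q·C = 0.011 m³/s × 52.6 g/m³ = 0.5786 g/s.
= 0.5786 g/s × 86.4 = 49.99 kg/d.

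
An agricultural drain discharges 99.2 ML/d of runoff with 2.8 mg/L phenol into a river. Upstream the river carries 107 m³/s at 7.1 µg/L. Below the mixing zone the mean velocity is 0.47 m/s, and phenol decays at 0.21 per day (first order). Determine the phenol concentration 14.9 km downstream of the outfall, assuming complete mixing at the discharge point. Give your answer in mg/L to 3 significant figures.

99.2 ML/d = 1.148 m³/s.
7.1 µg/L = 0.0071 mg/L.
After complete mixing, C₀ = (1.148·2.8 + 107·0.0071) / 108.1 = 0.03675 mg/L.
Travel time t = 1.49e+04 m / 0.47 m/s = 3.17e+04 s = 0.3669 d.
C = 0.03675·exp(−0.21·0.3669) = 0.03675·0.9258 = 0.03403 mg/L.

0.0340 mg/L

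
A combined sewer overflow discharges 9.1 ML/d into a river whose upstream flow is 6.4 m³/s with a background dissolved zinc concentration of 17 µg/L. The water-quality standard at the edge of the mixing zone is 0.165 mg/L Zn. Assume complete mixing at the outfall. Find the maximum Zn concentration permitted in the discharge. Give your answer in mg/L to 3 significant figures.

9.16 mg/L

9.1 ML/d = 0.1053 m³/s.
17 µg/L = 0.017 mg/L.
Mass balance: 0.165·6.505 = 0.1053·Cₑ + 6.4·0.017.
Cₑ = (1.073 − 0.1088) / 0.1053 = 9.158 mg/L.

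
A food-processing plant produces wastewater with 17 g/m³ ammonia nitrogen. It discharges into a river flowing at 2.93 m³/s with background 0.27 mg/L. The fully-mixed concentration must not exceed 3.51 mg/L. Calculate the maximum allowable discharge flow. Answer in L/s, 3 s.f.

Mass balance at complete mixing: C_std·(Q_w + Q_r) = Q_w·C_e + Q_r·C_b.
Rearranging, Q_w = Q_r·(C_std − C_b)/(C_e − C_std) = 2.93·(3.51 − 0.27) / (17 − 3.51) = 0.7037 m³/s.
= 703.7 L/s.

704 L/s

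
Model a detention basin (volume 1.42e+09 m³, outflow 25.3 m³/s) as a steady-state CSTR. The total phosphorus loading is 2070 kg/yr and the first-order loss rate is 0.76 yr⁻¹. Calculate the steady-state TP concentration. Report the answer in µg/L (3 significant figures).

Outflow Q = 25.3 m³/s × 3.156e+07 s/yr = 7.984e+08 m³/yr.
Steady-state CSTR mass balance: W = Q·C + k·V·C, so C = W/(Q + kV).
Q + kV = 7.984e+08 + 0.76·1.42e+09 = 1.878e+09 m³/yr.
C = 2070/1.878e+09 = 1.102e-06 kg/m³ = 0.001102 mg/L = 1.102 µg/L.

1.10 µg/L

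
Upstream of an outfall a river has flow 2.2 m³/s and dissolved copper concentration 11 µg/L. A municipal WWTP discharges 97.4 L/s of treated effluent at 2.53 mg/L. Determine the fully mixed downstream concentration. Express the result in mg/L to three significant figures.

0.118 mg/L

97.4 L/s = 0.0974 m³/s.
11 µg/L = 0.011 mg/L.
Flow-weighted mixing gives C = (0.0974·2.53 + 2.2·0.011) / (0.0974 + 2.2) = 0.2706/2.297 = 0.1178 mg/L.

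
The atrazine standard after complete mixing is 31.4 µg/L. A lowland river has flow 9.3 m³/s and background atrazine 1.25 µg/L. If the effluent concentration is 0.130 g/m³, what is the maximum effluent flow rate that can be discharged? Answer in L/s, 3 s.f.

1.25 µg/L = 0.00125 mg/L.
31.4 µg/L = 0.0314 mg/L.
Mass balance at complete mixing: C_std·(Q_w + Q_r) = Q_w·C_e + Q_r·C_b.
Rearranging, Q_w = Q_r·(C_std − C_b)/(C_e − C_std) = 9.3·(0.0314 − 0.00125) / (0.13 − 0.0314) = 2.844 m³/s.
= 2844 L/s.

2840 L/s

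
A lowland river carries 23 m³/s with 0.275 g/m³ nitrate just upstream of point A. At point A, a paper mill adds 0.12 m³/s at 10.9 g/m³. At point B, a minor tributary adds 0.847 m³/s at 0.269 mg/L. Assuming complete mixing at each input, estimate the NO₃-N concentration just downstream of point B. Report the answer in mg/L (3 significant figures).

After input A: C = (23·0.275 + 0.12·10.9) / 23.12 = 0.3301 mg/L.
After input B: C = (23.12·0.3301 + 0.847·0.269) / 23.97 = 0.328 mg/L.

0.328 mg/L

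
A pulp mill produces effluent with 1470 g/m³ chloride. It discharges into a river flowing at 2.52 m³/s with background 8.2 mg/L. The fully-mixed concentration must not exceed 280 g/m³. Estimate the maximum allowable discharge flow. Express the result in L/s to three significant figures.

576 L/s

Mass balance at complete mixing: C_std·(Q_w + Q_r) = Q_w·C_e + Q_r·C_b.
Rearranging, Q_w = Q_r·(C_std − C_b)/(C_e − C_std) = 2.52·(280 − 8.2) / (1470 − 280) = 0.5756 m³/s.
= 575.6 L/s.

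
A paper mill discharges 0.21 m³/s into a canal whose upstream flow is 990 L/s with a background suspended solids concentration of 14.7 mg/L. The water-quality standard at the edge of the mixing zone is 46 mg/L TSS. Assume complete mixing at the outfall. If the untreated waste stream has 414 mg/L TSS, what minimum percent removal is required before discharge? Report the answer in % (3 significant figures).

53.2 %

990 L/s = 0.99 m³/s.
Mass balance: 46·1.2 = 0.21·Cₑ + 0.99·14.7.
Cₑ = (55.2 − 14.55) / 0.21 = 193.6 mg/L.
Required removal = 1 − 193.6/414 = 53.25 %.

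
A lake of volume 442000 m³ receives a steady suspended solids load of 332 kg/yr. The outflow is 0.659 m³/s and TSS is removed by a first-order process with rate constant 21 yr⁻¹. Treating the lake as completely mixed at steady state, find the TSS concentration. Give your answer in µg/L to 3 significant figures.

Outflow Q = 0.659 m³/s × 3.156e+07 s/yr = 2.08e+07 m³/yr.
Steady-state CSTR mass balance: W = Q·C + k·V·C, so C = W/(Q + kV).
Q + kV = 2.08e+07 + 21·442000 = 3.008e+07 m³/yr.
C = 332/3.008e+07 = 1.104e-05 kg/m³ = 0.01104 mg/L = 11.04 µg/L.

11.0 µg/L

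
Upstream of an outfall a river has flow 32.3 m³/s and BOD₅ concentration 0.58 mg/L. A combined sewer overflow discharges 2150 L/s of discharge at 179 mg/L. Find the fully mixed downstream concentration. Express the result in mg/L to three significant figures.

11.7 mg/L

2150 L/s = 2.15 m³/s.
By mass balance at complete mixing, C = (2.15·179 + 32.3·0.58) / (2.15 + 32.3) = 403.6/34.45 = 11.72 mg/L.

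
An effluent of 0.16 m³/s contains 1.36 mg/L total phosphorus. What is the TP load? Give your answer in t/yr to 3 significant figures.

Mass flux = Q·C = 0.16 m³/s × 1.36 g/m³ = 0.2176 g/s.
= 0.2176 g/s × 31.56 = 6.867 t/yr.

6.87 t/yr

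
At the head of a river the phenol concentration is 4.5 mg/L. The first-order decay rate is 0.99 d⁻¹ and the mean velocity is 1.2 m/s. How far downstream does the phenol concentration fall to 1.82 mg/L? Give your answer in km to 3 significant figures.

94.8 km

From C = C₀·e^(−kt), t = ln(C₀/C)/k = ln(4.5/1.82)/0.99 = 0.9052/0.99 = 0.9144 d.
Distance = v·t = 1.2 m/s × 7.9e+04 s = 9.48e+04 m = 94.8 km.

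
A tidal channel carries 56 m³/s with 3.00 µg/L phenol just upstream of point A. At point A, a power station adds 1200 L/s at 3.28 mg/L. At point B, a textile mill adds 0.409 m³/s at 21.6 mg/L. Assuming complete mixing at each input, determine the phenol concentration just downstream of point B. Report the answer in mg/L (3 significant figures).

3.00 µg/L = 0.003 mg/L.
1200 L/s = 1.2 m³/s.
After input A: C = (56·0.003 + 1.2·3.28) / 57.2 = 0.07175 mg/L.
After input B: C = (57.2·0.07175 + 0.409·21.6) / 57.61 = 0.2246 mg/L.

0.225 mg/L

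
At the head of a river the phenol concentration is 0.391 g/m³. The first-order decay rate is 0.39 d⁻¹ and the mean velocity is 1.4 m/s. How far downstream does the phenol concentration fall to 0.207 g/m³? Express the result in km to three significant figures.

197 km

From C = C₀·e^(−kt), t = ln(C₀/C)/k = ln(0.391/0.207)/0.39 = 0.636/0.39 = 1.631 d.
Distance = v·t = 1.4 m/s × 1.409e+05 s = 1.973e+05 m = 197.3 km.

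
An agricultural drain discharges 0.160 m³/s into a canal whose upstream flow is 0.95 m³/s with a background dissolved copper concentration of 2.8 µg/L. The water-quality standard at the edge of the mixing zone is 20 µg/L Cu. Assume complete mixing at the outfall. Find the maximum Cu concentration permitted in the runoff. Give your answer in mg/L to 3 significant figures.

0.122 mg/L

2.8 µg/L = 0.0028 mg/L.
20 µg/L = 0.02 mg/L.
Mass balance: 0.02·1.11 = 0.16·Cₑ + 0.95·0.0028.
Cₑ = (0.0222 − 0.00266) / 0.16 = 0.1221 mg/L.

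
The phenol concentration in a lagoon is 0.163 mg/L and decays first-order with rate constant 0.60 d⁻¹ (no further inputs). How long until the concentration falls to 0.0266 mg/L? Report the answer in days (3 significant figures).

t = ln(C₀/C)/k = ln(0.163/0.0266)/0.60 = 1.813/0.60 = 3.021 d.

3.02 d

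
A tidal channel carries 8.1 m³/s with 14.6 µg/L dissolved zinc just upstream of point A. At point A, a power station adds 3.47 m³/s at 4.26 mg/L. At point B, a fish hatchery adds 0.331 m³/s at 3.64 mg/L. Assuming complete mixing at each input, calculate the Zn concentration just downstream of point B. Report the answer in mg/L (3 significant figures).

1.35 mg/L

14.6 µg/L = 0.0146 mg/L.
After input A: C = (8.1·0.0146 + 3.47·4.26) / 11.57 = 1.288 mg/L.
After input B: C = (11.57·1.288 + 0.331·3.64) / 11.9 = 1.353 mg/L.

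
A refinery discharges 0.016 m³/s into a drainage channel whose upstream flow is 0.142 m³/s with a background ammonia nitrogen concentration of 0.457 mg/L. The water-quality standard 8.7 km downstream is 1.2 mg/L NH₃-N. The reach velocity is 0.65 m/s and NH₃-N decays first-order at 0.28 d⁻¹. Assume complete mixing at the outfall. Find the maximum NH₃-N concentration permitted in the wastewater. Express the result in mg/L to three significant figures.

8.32 mg/L

Travel time to the compliance point: t = 8700/0.65 = 1.338e+04 s = 0.1549 d; decay factor exp(−0.28·0.1549) = 0.9576.
So the concentration just after mixing may be at most 1.2/0.9576 = 1.253 mg/L.
Mass balance: 1.253·0.158 = 0.016·Cₑ + 0.142·0.457.
Cₑ = (0.198 − 0.06489) / 0.016 = 8.319 mg/L.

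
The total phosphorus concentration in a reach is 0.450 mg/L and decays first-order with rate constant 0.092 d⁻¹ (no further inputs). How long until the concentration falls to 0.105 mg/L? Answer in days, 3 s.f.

t = ln(C₀/C)/k = ln(0.450/0.105)/0.092 = 1.455/0.092 = 15.82 d.

15.8 d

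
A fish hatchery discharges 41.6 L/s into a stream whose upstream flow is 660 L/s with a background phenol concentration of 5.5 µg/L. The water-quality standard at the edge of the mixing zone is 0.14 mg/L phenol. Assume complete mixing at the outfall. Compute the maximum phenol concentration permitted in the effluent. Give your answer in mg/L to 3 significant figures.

41.6 L/s = 0.0416 m³/s.
660 L/s = 0.66 m³/s.
5.5 µg/L = 0.0055 mg/L.
Mass balance: 0.14·0.7016 = 0.0416·Cₑ + 0.66·0.0055.
Cₑ = (0.09822 − 0.00363) / 0.0416 = 2.274 mg/L.

2.27 mg/L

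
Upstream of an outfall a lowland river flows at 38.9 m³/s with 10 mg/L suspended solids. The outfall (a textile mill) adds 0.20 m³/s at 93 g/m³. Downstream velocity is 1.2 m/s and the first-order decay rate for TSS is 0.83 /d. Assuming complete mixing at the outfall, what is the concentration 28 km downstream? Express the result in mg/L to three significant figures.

After complete mixing, C₀ = (0.2·93 + 38.9·10) / 39.1 = 10.42 mg/L.
Travel time t = 2.8e+04 m / 1.2 m/s = 2.333e+04 s = 0.2701 d.
C = 10.42·exp(−0.83·0.2701) = 10.42·0.7992 = 8.331 mg/L.

8.33 mg/L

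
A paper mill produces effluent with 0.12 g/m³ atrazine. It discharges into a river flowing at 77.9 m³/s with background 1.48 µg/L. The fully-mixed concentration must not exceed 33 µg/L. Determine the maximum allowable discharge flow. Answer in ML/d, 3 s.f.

1.48 µg/L = 0.00148 mg/L.
33 µg/L = 0.033 mg/L.
Mass balance at complete mixing: C_std·(Q_w + Q_r) = Q_w·C_e + Q_r·C_b.
Rearranging, Q_w = Q_r·(C_std − C_b)/(C_e − C_std) = 77.9·(0.033 − 0.00148) / (0.12 − 0.033) = 28.22 m³/s.
= 2438 ML/d.

2440 ML/d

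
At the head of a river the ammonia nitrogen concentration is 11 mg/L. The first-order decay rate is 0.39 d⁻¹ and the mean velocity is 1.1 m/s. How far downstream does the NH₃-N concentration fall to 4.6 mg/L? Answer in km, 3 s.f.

212 km

From C = C₀·e^(−kt), t = ln(C₀/C)/k = ln(11/4.6)/0.39 = 0.8718/0.39 = 2.235 d.
Distance = v·t = 1.1 m/s × 1.931e+05 s = 2.125e+05 m = 212.5 km.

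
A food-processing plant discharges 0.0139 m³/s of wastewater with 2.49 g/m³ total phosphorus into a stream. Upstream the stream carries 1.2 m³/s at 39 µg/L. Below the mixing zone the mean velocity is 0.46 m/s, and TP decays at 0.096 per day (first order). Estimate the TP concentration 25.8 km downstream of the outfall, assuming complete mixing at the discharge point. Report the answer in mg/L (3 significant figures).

0.0630 mg/L

39 µg/L = 0.039 mg/L.
After complete mixing, C₀ = (0.0139·2.49 + 1.2·0.039) / 1.214 = 0.06707 mg/L.
Travel time t = 2.58e+04 m / 0.46 m/s = 5.609e+04 s = 0.6492 d.
C = 0.06707·exp(−0.096·0.6492) = 0.06707·0.9396 = 0.06301 mg/L.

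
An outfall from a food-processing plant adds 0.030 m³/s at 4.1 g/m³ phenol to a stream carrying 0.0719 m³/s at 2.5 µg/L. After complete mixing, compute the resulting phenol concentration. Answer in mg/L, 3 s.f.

1.21 mg/L

2.5 µg/L = 0.0025 mg/L.
Flow-weighted mixing gives C = (0.03·4.1 + 0.0719·0.0025) / (0.03 + 0.0719) = 0.1232/0.1019 = 1.209 mg/L.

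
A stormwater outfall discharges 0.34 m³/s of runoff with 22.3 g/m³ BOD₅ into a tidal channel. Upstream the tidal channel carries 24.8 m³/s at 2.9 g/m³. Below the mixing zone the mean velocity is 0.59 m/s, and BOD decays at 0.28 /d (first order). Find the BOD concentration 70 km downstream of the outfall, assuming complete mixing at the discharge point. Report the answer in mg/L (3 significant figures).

2.15 mg/L

After complete mixing, C₀ = (0.34·22.3 + 24.8·2.9) / 25.14 = 3.162 mg/L.
Travel time t = 7e+04 m / 0.59 m/s = 1.186e+05 s = 1.373 d.
C = 3.162·exp(−0.28·1.373) = 3.162·0.6808 = 2.153 mg/L.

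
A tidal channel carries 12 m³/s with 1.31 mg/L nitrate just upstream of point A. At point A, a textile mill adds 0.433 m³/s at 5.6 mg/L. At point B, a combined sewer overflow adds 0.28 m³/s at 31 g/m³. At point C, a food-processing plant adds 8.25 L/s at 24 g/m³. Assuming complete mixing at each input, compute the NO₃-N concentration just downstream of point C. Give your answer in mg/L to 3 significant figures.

After input A: C = (12·1.31 + 0.433·5.6) / 12.43 = 1.459 mg/L.
After input B: C = (12.43·1.459 + 0.28·31) / 12.71 = 2.11 mg/L.
8.25 L/s = 0.00825 m³/s.
After input C: C = (12.71·2.11 + 0.00825·24) / 12.72 = 2.124 mg/L.

2.12 mg/L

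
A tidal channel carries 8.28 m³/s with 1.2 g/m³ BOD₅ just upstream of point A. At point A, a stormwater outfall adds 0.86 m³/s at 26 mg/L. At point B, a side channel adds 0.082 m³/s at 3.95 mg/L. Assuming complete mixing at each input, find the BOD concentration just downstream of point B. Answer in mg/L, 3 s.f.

3.54 mg/L

After input A: C = (8.28·1.2 + 0.86·26) / 9.14 = 3.533 mg/L.
After input B: C = (9.14·3.533 + 0.082·3.95) / 9.222 = 3.537 mg/L.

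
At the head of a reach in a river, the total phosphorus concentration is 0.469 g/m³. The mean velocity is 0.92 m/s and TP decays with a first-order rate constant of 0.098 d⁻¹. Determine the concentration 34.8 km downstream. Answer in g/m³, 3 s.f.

0.449 g/m³

Travel time t = 34.8 km / 0.92 m/s = 3.48e+04/0.92 = 3.783e+04 s = 0.4378 d.
First-order decay: C = 0.469·exp(−0.098·0.4378) = 0.469·0.958 = 0.4493 g/m³.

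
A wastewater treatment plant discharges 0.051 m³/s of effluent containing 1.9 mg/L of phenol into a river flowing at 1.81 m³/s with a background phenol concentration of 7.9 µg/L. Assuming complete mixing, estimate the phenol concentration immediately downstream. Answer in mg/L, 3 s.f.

0.0598 mg/L

7.9 µg/L = 0.0079 mg/L.
Conservation of mass across the mixing zone: C = (0.051·1.9 + 1.81·0.0079) / (0.051 + 1.81) = 0.1112/1.861 = 0.05975 mg/L.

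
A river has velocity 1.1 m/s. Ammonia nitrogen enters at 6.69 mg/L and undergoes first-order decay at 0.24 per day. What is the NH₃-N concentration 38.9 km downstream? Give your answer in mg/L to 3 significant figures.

Travel time t = 38.9 km / 1.1 m/s = 3.89e+04/1.1 = 3.536e+04 s = 0.4093 d.
First-order decay: C = 6.69·exp(−0.24·0.4093) = 6.69·0.9064 = 6.064 mg/L.

6.06 mg/L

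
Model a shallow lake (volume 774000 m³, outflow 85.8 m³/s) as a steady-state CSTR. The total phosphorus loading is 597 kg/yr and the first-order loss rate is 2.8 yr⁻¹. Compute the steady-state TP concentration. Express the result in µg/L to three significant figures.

Outflow Q = 85.8 m³/s × 3.156e+07 s/yr = 2.708e+09 m³/yr.
Steady-state CSTR mass balance: W = Q·C + k·V·C, so C = W/(Q + kV).
Q + kV = 2.708e+09 + 2.8·774000 = 2.71e+09 m³/yr.
C = 597/2.71e+09 = 2.203e-07 kg/m³ = 0.0002203 mg/L = 0.2203 µg/L.

0.220 µg/L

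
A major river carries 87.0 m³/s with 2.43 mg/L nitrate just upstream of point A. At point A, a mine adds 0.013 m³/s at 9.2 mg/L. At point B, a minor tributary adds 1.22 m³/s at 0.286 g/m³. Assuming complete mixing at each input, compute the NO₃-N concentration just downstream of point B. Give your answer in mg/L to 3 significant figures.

2.40 mg/L

After input A: C = (87·2.43 + 0.013·9.2) / 87.01 = 2.431 mg/L.
After input B: C = (87.01·2.431 + 1.22·0.286) / 88.23 = 2.401 mg/L.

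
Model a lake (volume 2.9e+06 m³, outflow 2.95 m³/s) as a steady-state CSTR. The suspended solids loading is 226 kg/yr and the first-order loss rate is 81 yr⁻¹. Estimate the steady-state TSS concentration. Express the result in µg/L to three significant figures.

Outflow Q = 2.95 m³/s × 3.156e+07 s/yr = 9.309e+07 m³/yr.
Steady-state CSTR mass balance: W = Q·C + k·V·C, so C = W/(Q + kV).
Q + kV = 9.309e+07 + 81·2.9e+06 = 3.28e+08 m³/yr.
C = 226/3.28e+08 = 6.89e-07 kg/m³ = 0.000689 mg/L = 0.689 µg/L.

0.689 µg/L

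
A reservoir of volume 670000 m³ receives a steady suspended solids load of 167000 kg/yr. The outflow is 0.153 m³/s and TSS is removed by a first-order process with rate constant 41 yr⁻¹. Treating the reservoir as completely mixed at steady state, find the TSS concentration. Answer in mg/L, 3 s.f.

5.17 mg/L

Outflow Q = 0.153 m³/s × 3.156e+07 s/yr = 4.828e+06 m³/yr.
Steady-state CSTR mass balance: W = Q·C + k·V·C, so C = W/(Q + kV).
Q + kV = 4.828e+06 + 41·670000 = 3.23e+07 m³/yr.
C = 167000/3.23e+07 = 0.005171 kg/m³ = 5.171 mg/L.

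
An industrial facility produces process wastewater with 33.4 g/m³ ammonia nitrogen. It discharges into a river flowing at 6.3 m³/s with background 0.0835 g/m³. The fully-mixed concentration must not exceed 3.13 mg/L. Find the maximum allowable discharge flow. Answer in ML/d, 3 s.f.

Mass balance at complete mixing: C_std·(Q_w + Q_r) = Q_w·C_e + Q_r·C_b.
Rearranging, Q_w = Q_r·(C_std − C_b)/(C_e − C_std) = 6.3·(3.13 − 0.0835) / (33.4 − 3.13) = 0.6341 m³/s.
= 54.78 ML/d.

54.8 ML/d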